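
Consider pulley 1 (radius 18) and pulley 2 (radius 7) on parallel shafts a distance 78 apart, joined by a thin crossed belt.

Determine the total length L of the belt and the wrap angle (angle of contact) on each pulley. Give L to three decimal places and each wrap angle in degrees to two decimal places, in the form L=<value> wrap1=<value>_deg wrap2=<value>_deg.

crossed belt: β = asin((r1+r2)/C) = asin(25/78) = 18.6939°
wrap1 = wrap2 = π + 2β = 217.3879°
tangent length = C·cosβ = 73.8850
L = (r1+r2)·wrap + 2·C·cosβ = 25·3.7941 + 2·73.8850 = 242.6234

L=242.623 wrap1=217.39_deg wrap2=217.39_deg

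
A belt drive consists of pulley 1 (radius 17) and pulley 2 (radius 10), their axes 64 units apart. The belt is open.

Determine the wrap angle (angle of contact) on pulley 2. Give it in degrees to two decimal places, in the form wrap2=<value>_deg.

wrap2=167.44_deg

open belt: β = asin((r2−r1)/C) = asin(-7/64) = -6.2793°
wrap1 = π − 2β = 192.5586°
wrap2 = π + 2β = 167.4414°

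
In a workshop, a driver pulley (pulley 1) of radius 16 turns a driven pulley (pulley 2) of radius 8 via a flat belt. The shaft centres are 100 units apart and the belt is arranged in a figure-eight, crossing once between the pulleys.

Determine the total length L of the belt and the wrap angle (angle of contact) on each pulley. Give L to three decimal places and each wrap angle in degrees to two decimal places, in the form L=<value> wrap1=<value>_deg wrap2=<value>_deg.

L=281.186 wrap1=207.77_deg wrap2=207.77_deg

crossed belt: β = asin((r1+r2)/C) = asin(24/100) = 13.8865°
wrap1 = wrap2 = π + 2β = 207.7731°
tangent length = C·cosβ = 97.0773
L = (r1+r2)·wrap + 2·C·cosβ = 24·3.6263 + 2·97.0773 = 281.1864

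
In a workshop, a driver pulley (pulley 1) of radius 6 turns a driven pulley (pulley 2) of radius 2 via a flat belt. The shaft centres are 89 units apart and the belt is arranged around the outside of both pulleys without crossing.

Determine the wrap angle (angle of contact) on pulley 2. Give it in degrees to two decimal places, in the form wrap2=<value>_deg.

wrap2=174.85_deg

open belt: β = asin((r2−r1)/C) = asin(-4/89) = -2.5760°
wrap1 = π − 2β = 185.1519°
wrap2 = π + 2β = 174.8481°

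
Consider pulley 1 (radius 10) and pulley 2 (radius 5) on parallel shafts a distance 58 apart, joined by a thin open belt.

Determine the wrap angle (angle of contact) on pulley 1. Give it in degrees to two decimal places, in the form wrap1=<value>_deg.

wrap1=189.89_deg

open belt: β = asin((r2−r1)/C) = asin(-5/58) = -4.9454°
wrap1 = π − 2β = 189.8909°
wrap2 = π + 2β = 170.1091°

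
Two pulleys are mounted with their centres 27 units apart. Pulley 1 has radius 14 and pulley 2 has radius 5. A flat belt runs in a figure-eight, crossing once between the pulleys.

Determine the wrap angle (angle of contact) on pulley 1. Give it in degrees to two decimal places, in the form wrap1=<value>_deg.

crossed belt: β = asin((r1+r2)/C) = asin(19/27) = 44.7249°
wrap1 = wrap2 = π + 2β = 269.4498°

wrap1=269.45_deg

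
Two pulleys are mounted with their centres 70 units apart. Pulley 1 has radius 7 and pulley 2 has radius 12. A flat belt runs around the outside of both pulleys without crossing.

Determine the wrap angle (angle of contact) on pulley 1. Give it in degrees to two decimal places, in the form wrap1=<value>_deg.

open belt: β = asin((r2−r1)/C) = asin(5/70) = 4.0960°
wrap1 = π − 2β = 171.8079°
wrap2 = π + 2β = 188.1921°

wrap1=171.81_deg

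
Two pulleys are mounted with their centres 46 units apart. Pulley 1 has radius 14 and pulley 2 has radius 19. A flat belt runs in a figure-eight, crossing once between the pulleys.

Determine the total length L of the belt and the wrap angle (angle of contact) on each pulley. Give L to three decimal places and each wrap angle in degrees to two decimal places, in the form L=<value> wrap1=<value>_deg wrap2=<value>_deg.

L=220.570 wrap1=271.68_deg wrap2=271.68_deg

crossed belt: β = asin((r1+r2)/C) = asin(33/46) = 45.8395°
wrap1 = wrap2 = π + 2β = 271.6790°
tangent length = C·cosβ = 32.0468
L = (r1+r2)·wrap + 2·C·cosβ = 33·4.7417 + 2·32.0468 = 220.5696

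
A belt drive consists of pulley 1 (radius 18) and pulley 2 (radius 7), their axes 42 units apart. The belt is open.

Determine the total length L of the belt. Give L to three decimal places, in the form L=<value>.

open belt: β = asin((r2−r1)/C) = asin(-11/42) = -15.1831°
wrap1 = π − 2β = 210.3662°
wrap2 = π + 2β = 149.6338°
tangent length = C·cosβ = 40.5339
L = r1·wrap1 + r2·wrap2 + 2·C·cosβ = 18·3.6716 + 7·2.6116 + 2·40.5339 = 165.4376

L=165.438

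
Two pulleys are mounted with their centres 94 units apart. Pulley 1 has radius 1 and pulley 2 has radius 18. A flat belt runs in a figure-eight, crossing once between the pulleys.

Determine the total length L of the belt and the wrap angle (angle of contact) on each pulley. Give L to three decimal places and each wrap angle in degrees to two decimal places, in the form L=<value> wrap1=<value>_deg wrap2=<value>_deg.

L=251.544 wrap1=203.32_deg wrap2=203.32_deg

crossed belt: β = asin((r1+r2)/C) = asin(19/94) = 11.6614°
wrap1 = wrap2 = π + 2β = 203.3228°
tangent length = C·cosβ = 92.0598
L = (r1+r2)·wrap + 2·C·cosβ = 19·3.5487 + 2·92.0598 = 251.5439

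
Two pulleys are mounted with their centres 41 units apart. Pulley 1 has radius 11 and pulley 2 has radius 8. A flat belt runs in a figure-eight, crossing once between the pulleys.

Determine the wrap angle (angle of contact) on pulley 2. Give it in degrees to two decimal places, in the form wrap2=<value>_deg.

crossed belt: β = asin((r1+r2)/C) = asin(19/41) = 27.6077°
wrap1 = wrap2 = π + 2β = 235.2153°

wrap2=235.22_deg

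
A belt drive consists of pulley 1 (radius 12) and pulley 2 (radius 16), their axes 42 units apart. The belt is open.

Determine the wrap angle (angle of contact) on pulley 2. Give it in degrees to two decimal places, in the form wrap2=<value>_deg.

open belt: β = asin((r2−r1)/C) = asin(4/42) = 5.4650°
wrap1 = π − 2β = 169.0700°
wrap2 = π + 2β = 190.9300°

wrap2=190.93_deg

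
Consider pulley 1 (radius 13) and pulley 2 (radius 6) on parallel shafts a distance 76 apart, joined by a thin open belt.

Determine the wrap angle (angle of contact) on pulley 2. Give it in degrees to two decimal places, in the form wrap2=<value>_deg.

open belt: β = asin((r2−r1)/C) = asin(-7/76) = -5.2847°
wrap1 = π − 2β = 190.5695°
wrap2 = π + 2β = 169.4305°

wrap2=169.43_deg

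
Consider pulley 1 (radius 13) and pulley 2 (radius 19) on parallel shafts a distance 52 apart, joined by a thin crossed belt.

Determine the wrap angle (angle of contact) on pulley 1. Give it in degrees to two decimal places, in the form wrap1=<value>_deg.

crossed belt: β = asin((r1+r2)/C) = asin(32/52) = 37.9799°
wrap1 = wrap2 = π + 2β = 255.9597°

wrap1=255.96_deg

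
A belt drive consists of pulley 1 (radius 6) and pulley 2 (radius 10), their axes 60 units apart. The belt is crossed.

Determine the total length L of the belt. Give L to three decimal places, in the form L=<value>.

crossed belt: β = asin((r1+r2)/C) = asin(16/60) = 15.4660°
wrap1 = wrap2 = π + 2β = 210.9320°
tangent length = C·cosβ = 57.8273
L = (r1+r2)·wrap + 2·C·cosβ = 16·3.6815 + 2·57.8273 = 174.5580

L=174.558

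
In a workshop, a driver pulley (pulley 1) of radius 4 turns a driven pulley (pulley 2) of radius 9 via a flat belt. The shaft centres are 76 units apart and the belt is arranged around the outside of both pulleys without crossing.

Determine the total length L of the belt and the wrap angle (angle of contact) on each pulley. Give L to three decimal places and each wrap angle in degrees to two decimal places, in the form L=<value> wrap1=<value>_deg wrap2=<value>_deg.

L=193.170 wrap1=172.46_deg wrap2=187.54_deg

open belt: β = asin((r2−r1)/C) = asin(5/76) = 3.7722°
wrap1 = π − 2β = 172.4556°
wrap2 = π + 2β = 187.5444°
tangent length = C·cosβ = 75.8353
L = r1·wrap1 + r2·wrap2 + 2·C·cosβ = 4·3.0099 + 9·3.2733 + 2·75.8353 = 193.1698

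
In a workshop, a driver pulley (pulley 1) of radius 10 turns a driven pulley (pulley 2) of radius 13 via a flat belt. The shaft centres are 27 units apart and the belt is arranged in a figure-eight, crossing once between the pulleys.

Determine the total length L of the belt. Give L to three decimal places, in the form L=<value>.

L=147.438

crossed belt: β = asin((r1+r2)/C) = asin(23/27) = 58.4137°
wrap1 = wrap2 = π + 2β = 296.8273°
tangent length = C·cosβ = 14.1421
L = (r1+r2)·wrap + 2·C·cosβ = 23·5.1806 + 2·14.1421 = 147.4384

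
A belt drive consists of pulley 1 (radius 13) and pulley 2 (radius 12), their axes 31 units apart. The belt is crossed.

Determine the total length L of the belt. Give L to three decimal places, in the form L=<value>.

crossed belt: β = asin((r1+r2)/C) = asin(25/31) = 53.7507°
wrap1 = wrap2 = π + 2β = 287.5014°
tangent length = C·cosβ = 18.3303
L = (r1+r2)·wrap + 2·C·cosβ = 25·5.0178 + 2·18.3303 = 162.1067

L=162.107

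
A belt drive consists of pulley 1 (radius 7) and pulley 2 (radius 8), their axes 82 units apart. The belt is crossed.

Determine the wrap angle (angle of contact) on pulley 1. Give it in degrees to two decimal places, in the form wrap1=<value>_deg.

crossed belt: β = asin((r1+r2)/C) = asin(15/82) = 10.5403°
wrap1 = wrap2 = π + 2β = 201.0806°

wrap1=201.08_deg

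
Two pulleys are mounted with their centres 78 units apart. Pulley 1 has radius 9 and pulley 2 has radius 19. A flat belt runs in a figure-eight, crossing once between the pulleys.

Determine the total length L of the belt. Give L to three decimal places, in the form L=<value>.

crossed belt: β = asin((r1+r2)/C) = asin(28/78) = 21.0372°
wrap1 = wrap2 = π + 2β = 222.0744°
tangent length = C·cosβ = 72.8011
L = (r1+r2)·wrap + 2·C·cosβ = 28·3.8759 + 2·72.8011 = 254.1282

L=254.128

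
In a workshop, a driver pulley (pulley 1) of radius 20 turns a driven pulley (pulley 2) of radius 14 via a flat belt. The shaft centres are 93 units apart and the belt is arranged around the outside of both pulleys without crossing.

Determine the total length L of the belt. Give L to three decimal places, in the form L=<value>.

open belt: β = asin((r2−r1)/C) = asin(-6/93) = -3.6991°
wrap1 = π − 2β = 187.3981°
wrap2 = π + 2β = 172.6019°
tangent length = C·cosβ = 92.8062
L = r1·wrap1 + r2·wrap2 + 2·C·cosβ = 20·3.2707 + 14·3.0125 + 2·92.8062 = 293.2014

L=293.201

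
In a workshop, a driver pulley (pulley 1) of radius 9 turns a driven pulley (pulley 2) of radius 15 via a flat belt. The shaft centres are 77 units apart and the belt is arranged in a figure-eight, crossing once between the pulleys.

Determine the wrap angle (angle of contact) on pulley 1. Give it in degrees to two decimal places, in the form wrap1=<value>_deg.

wrap1=216.32_deg

crossed belt: β = asin((r1+r2)/C) = asin(24/77) = 18.1610°
wrap1 = wrap2 = π + 2β = 216.3220°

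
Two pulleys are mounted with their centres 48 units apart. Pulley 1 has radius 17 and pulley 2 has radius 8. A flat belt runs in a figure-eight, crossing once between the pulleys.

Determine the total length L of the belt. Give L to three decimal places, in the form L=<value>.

L=187.882

crossed belt: β = asin((r1+r2)/C) = asin(25/48) = 31.3882°
wrap1 = wrap2 = π + 2β = 242.7763°
tangent length = C·cosβ = 40.9756
L = (r1+r2)·wrap + 2·C·cosβ = 25·4.2372 + 2·40.9756 = 187.8824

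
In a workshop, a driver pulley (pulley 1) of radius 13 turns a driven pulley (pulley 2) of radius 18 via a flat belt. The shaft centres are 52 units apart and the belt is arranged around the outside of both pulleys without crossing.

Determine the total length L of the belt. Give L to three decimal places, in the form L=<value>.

open belt: β = asin((r2−r1)/C) = asin(5/52) = 5.5177°
wrap1 = π − 2β = 168.9645°
wrap2 = π + 2β = 191.0355°
tangent length = C·cosβ = 51.7591
L = r1·wrap1 + r2·wrap2 + 2·C·cosβ = 13·2.9490 + 18·3.3342 + 2·51.7591 = 201.8705

L=201.871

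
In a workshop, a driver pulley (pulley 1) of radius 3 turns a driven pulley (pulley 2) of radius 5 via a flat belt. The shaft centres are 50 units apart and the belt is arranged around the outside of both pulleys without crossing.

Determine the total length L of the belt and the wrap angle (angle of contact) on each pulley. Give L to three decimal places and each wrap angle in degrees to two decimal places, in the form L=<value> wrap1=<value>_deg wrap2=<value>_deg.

open belt: β = asin((r2−r1)/C) = asin(2/50) = 2.2924°
wrap1 = π − 2β = 175.4151°
wrap2 = π + 2β = 184.5849°
tangent length = C·cosβ = 49.9600
L = r1·wrap1 + r2·wrap2 + 2·C·cosβ = 3·3.0616 + 5·3.2216 + 2·49.9600 = 125.2128

L=125.213 wrap1=175.42_deg wrap2=184.58_deg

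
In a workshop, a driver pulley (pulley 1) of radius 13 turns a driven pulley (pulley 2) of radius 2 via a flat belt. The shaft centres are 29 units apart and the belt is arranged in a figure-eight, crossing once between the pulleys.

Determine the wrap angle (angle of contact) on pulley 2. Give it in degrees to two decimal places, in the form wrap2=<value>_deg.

wrap2=242.29_deg

crossed belt: β = asin((r1+r2)/C) = asin(15/29) = 31.1474°
wrap1 = wrap2 = π + 2β = 242.2948°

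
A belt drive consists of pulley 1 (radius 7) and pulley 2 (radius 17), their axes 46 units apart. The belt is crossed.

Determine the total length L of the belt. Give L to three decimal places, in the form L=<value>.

L=180.231

crossed belt: β = asin((r1+r2)/C) = asin(24/46) = 31.4490°
wrap1 = wrap2 = π + 2β = 242.8980°
tangent length = C·cosβ = 39.2428
L = (r1+r2)·wrap + 2·C·cosβ = 24·4.2394 + 2·39.2428 = 180.2305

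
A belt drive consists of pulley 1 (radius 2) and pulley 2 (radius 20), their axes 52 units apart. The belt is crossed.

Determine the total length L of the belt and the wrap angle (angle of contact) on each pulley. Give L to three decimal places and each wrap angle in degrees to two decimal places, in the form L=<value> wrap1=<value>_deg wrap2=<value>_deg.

crossed belt: β = asin((r1+r2)/C) = asin(22/52) = 25.0290°
wrap1 = wrap2 = π + 2β = 230.0580°
tangent length = C·cosβ = 47.1169
L = (r1+r2)·wrap + 2·C·cosβ = 22·4.0153 + 2·47.1169 = 182.5697

L=182.570 wrap1=230.06_deg wrap2=230.06_deg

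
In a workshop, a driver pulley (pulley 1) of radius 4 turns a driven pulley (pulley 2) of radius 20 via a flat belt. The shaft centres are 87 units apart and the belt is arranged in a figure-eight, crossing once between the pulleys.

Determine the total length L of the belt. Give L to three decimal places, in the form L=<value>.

L=256.062

crossed belt: β = asin((r1+r2)/C) = asin(24/87) = 16.0134°
wrap1 = wrap2 = π + 2β = 212.0268°
tangent length = C·cosβ = 83.6242
L = (r1+r2)·wrap + 2·C·cosβ = 24·3.7006 + 2·83.6242 = 256.0619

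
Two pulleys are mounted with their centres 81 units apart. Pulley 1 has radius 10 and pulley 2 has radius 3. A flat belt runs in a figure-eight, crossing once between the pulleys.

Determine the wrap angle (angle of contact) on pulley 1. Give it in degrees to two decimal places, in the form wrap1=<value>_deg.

wrap1=198.47_deg

crossed belt: β = asin((r1+r2)/C) = asin(13/81) = 9.2356°
wrap1 = wrap2 = π + 2β = 198.4711°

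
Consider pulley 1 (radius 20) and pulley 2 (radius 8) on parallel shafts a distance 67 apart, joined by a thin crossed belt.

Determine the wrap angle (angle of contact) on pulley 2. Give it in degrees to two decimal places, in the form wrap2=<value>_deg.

wrap2=229.41_deg

crossed belt: β = asin((r1+r2)/C) = asin(28/67) = 24.7027°
wrap1 = wrap2 = π + 2β = 229.4055°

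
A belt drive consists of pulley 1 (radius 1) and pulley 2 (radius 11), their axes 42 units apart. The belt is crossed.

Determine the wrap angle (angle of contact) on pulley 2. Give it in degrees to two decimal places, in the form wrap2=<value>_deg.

crossed belt: β = asin((r1+r2)/C) = asin(12/42) = 16.6015°
wrap1 = wrap2 = π + 2β = 213.2031°

wrap2=213.20_deg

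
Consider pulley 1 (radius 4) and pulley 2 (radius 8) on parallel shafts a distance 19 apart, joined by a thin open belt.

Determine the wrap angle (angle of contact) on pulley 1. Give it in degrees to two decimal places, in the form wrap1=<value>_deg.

open belt: β = asin((r2−r1)/C) = asin(4/19) = 12.1532°
wrap1 = π − 2β = 155.6936°
wrap2 = π + 2β = 204.3064°

wrap1=155.69_deg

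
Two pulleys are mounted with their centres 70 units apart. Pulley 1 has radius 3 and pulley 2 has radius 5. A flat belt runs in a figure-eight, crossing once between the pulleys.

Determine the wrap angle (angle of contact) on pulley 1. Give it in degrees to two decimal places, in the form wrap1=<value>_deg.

wrap1=193.12_deg

crossed belt: β = asin((r1+r2)/C) = asin(8/70) = 6.5624°
wrap1 = wrap2 = π + 2β = 193.1249°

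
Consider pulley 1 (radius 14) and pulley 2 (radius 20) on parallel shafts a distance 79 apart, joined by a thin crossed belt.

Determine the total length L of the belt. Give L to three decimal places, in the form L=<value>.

crossed belt: β = asin((r1+r2)/C) = asin(34/79) = 25.4917°
wrap1 = wrap2 = π + 2β = 230.9833°
tangent length = C·cosβ = 71.3092
L = (r1+r2)·wrap + 2·C·cosβ = 34·4.0314 + 2·71.3092 = 279.6866

L=279.687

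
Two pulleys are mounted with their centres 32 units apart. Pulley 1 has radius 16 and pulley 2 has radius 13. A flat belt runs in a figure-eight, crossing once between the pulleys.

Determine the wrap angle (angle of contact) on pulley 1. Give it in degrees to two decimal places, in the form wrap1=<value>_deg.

crossed belt: β = asin((r1+r2)/C) = asin(29/32) = 64.9922°
wrap1 = wrap2 = π + 2β = 309.9843°

wrap1=309.98_deg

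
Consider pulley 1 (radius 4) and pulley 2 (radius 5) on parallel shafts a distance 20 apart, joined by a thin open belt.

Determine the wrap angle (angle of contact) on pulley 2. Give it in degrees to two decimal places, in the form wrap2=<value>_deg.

open belt: β = asin((r2−r1)/C) = asin(1/20) = 2.8660°
wrap1 = π − 2β = 174.2680°
wrap2 = π + 2β = 185.7320°

wrap2=185.73_deg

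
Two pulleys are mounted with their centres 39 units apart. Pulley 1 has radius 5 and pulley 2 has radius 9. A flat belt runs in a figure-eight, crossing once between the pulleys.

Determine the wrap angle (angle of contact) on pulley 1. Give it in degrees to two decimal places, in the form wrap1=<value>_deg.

wrap1=222.07_deg

crossed belt: β = asin((r1+r2)/C) = asin(14/39) = 21.0372°
wrap1 = wrap2 = π + 2β = 222.0744°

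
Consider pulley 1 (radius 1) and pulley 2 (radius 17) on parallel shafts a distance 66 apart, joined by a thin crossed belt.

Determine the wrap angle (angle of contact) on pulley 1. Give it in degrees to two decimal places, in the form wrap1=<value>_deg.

wrap1=211.65_deg

crossed belt: β = asin((r1+r2)/C) = asin(18/66) = 15.8266°
wrap1 = wrap2 = π + 2β = 211.6532°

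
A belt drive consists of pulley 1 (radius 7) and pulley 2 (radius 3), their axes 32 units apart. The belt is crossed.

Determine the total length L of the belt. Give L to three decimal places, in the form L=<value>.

crossed belt: β = asin((r1+r2)/C) = asin(10/32) = 18.2100°
wrap1 = wrap2 = π + 2β = 216.4199°
tangent length = C·cosβ = 30.3974
L = (r1+r2)·wrap + 2·C·cosβ = 10·3.7772 + 2·30.3974 = 98.5671

L=98.567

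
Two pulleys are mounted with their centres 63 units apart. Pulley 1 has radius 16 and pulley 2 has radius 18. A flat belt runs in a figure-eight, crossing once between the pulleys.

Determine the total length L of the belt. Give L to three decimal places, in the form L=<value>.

L=251.654

crossed belt: β = asin((r1+r2)/C) = asin(34/63) = 32.6620°
wrap1 = wrap2 = π + 2β = 245.3241°
tangent length = C·cosβ = 53.0377
L = (r1+r2)·wrap + 2·C·cosβ = 34·4.2817 + 2·53.0377 = 251.6537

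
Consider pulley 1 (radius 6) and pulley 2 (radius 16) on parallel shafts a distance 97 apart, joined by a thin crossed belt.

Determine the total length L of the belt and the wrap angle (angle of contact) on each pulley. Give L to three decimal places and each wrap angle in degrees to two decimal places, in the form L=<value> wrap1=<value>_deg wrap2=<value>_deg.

crossed belt: β = asin((r1+r2)/C) = asin(22/97) = 13.1090°
wrap1 = wrap2 = π + 2β = 206.2180°
tangent length = C·cosβ = 94.4722
L = (r1+r2)·wrap + 2·C·cosβ = 22·3.5992 + 2·94.4722 = 268.1265

L=268.126 wrap1=206.22_deg wrap2=206.22_deg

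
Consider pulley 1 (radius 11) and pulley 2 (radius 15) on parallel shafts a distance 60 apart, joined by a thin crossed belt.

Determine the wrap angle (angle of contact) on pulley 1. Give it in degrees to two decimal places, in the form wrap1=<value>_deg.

wrap1=231.36_deg

crossed belt: β = asin((r1+r2)/C) = asin(26/60) = 25.6793°
wrap1 = wrap2 = π + 2β = 231.3586°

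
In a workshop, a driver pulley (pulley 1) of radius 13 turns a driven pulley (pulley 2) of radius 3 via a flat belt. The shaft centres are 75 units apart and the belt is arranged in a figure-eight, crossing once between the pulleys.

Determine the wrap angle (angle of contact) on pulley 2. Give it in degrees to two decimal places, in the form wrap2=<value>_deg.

crossed belt: β = asin((r1+r2)/C) = asin(16/75) = 12.3178°
wrap1 = wrap2 = π + 2β = 204.6355°

wrap2=204.64_deg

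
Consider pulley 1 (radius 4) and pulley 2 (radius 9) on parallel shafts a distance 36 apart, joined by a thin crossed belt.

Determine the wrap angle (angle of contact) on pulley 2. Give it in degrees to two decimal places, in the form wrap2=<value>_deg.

wrap2=222.34_deg

crossed belt: β = asin((r1+r2)/C) = asin(13/36) = 21.1684°
wrap1 = wrap2 = π + 2β = 222.3369°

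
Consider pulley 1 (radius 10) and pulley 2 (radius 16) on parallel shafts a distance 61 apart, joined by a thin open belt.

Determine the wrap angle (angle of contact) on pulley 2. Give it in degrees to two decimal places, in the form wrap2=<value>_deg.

open belt: β = asin((r2−r1)/C) = asin(6/61) = 5.6448°
wrap1 = π − 2β = 168.7104°
wrap2 = π + 2β = 191.2896°

wrap2=191.29_deg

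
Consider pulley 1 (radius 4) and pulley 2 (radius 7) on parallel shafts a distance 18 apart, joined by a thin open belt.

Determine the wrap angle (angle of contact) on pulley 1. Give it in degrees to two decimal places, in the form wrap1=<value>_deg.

open belt: β = asin((r2−r1)/C) = asin(3/18) = 9.5941°
wrap1 = π − 2β = 160.8119°
wrap2 = π + 2β = 199.1881°

wrap1=160.81_deg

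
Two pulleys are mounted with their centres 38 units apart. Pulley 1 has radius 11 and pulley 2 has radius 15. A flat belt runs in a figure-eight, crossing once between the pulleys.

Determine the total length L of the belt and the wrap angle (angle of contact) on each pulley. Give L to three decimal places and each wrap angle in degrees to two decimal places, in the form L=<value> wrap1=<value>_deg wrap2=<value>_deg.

crossed belt: β = asin((r1+r2)/C) = asin(26/38) = 43.1736°
wrap1 = wrap2 = π + 2β = 266.3471°
tangent length = C·cosβ = 27.7128
L = (r1+r2)·wrap + 2·C·cosβ = 26·4.6486 + 2·27.7128 = 176.2901

L=176.290 wrap1=266.35_deg wrap2=266.35_deg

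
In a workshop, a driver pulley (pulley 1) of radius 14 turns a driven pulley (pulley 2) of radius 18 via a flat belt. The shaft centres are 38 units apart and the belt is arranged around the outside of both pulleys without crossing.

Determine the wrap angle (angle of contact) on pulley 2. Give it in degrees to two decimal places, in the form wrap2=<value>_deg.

wrap2=192.08_deg

open belt: β = asin((r2−r1)/C) = asin(4/38) = 6.0423°
wrap1 = π − 2β = 167.9153°
wrap2 = π + 2β = 192.0847°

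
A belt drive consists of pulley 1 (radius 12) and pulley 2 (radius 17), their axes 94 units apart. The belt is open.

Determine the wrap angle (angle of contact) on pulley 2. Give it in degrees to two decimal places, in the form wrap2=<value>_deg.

wrap2=186.10_deg

open belt: β = asin((r2−r1)/C) = asin(5/94) = 3.0491°
wrap1 = π − 2β = 173.9018°
wrap2 = π + 2β = 186.0982°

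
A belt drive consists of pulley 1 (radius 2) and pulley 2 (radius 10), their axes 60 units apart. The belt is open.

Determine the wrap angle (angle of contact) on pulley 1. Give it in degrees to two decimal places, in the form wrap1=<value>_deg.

open belt: β = asin((r2−r1)/C) = asin(8/60) = 7.6623°
wrap1 = π − 2β = 164.6755°
wrap2 = π + 2β = 195.3245°

wrap1=164.68_deg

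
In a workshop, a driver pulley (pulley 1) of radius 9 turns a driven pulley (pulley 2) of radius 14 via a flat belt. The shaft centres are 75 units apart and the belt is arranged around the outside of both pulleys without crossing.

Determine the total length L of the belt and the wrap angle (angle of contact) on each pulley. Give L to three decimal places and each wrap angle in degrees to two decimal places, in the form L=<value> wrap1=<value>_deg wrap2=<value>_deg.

open belt: β = asin((r2−r1)/C) = asin(5/75) = 3.8226°
wrap1 = π − 2β = 172.3549°
wrap2 = π + 2β = 187.6451°
tangent length = C·cosβ = 74.8331
L = r1·wrap1 + r2·wrap2 + 2·C·cosβ = 9·3.0082 + 14·3.2750 + 2·74.8331 = 222.5901

L=222.590 wrap1=172.35_deg wrap2=187.65_deg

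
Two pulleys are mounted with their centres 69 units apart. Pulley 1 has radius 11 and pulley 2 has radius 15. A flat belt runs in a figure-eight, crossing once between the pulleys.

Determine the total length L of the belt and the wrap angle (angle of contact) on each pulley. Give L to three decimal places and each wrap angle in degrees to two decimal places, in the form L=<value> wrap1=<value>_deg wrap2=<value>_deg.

L=229.600 wrap1=224.27_deg wrap2=224.27_deg

crossed belt: β = asin((r1+r2)/C) = asin(26/69) = 22.1363°
wrap1 = wrap2 = π + 2β = 224.2726°
tangent length = C·cosβ = 63.9140
L = (r1+r2)·wrap + 2·C·cosβ = 26·3.9143 + 2·63.9140 = 229.5997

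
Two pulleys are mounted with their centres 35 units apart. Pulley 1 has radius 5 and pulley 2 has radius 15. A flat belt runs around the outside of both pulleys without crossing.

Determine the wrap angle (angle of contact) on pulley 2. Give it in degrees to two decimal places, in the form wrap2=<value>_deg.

wrap2=213.20_deg

open belt: β = asin((r2−r1)/C) = asin(10/35) = 16.6015°
wrap1 = π − 2β = 146.7969°
wrap2 = π + 2β = 213.2031°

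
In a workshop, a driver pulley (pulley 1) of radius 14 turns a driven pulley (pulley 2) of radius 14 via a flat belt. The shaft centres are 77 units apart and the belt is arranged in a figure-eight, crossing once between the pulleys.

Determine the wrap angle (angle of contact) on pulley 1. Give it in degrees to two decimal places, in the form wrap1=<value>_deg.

wrap1=222.65_deg

crossed belt: β = asin((r1+r2)/C) = asin(28/77) = 21.3237°
wrap1 = wrap2 = π + 2β = 222.6474°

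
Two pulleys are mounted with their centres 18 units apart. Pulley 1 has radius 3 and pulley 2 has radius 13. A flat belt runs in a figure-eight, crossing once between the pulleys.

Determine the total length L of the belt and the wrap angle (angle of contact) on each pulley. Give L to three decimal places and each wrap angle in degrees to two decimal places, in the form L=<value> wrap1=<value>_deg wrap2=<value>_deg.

L=101.795 wrap1=305.47_deg wrap2=305.47_deg

crossed belt: β = asin((r1+r2)/C) = asin(16/18) = 62.7340°
wrap1 = wrap2 = π + 2β = 305.4679°
tangent length = C·cosβ = 8.2462
L = (r1+r2)·wrap + 2·C·cosβ = 16·5.3314 + 2·8.2462 = 101.7952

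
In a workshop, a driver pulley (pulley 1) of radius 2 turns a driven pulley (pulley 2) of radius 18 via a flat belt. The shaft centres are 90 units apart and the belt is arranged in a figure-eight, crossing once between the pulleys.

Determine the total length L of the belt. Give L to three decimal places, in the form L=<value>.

L=247.295

crossed belt: β = asin((r1+r2)/C) = asin(20/90) = 12.8396°
wrap1 = wrap2 = π + 2β = 205.6792°
tangent length = C·cosβ = 87.7496
L = (r1+r2)·wrap + 2·C·cosβ = 20·3.5898 + 2·87.7496 = 247.2949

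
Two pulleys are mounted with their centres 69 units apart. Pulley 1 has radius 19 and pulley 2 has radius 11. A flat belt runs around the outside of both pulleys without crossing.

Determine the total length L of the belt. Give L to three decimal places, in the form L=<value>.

L=233.176

open belt: β = asin((r2−r1)/C) = asin(-8/69) = -6.6580°
wrap1 = π − 2β = 193.3159°
wrap2 = π + 2β = 166.6841°
tangent length = C·cosβ = 68.5347
L = r1·wrap1 + r2·wrap2 + 2·C·cosβ = 19·3.3740 + 11·2.9092 + 2·68.5347 = 233.1764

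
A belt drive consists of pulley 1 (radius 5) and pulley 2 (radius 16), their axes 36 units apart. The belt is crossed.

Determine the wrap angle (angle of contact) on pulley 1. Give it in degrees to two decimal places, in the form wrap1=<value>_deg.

crossed belt: β = asin((r1+r2)/C) = asin(21/36) = 35.6853°
wrap1 = wrap2 = π + 2β = 251.3707°

wrap1=251.37_deg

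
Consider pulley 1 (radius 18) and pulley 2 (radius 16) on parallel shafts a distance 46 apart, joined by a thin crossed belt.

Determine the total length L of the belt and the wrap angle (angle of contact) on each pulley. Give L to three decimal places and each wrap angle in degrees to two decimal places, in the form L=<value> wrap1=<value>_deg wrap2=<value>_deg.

L=225.343 wrap1=275.31_deg wrap2=275.31_deg

crossed belt: β = asin((r1+r2)/C) = asin(34/46) = 47.6574°
wrap1 = wrap2 = π + 2β = 275.3148°
tangent length = C·cosβ = 30.9839
L = (r1+r2)·wrap + 2·C·cosβ = 34·4.8051 + 2·30.9839 = 225.3428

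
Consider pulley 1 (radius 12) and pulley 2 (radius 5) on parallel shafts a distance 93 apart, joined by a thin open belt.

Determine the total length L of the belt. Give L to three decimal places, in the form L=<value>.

L=239.934

open belt: β = asin((r2−r1)/C) = asin(-7/93) = -4.3167°
wrap1 = π − 2β = 188.6333°
wrap2 = π + 2β = 171.3667°
tangent length = C·cosβ = 92.7362
L = r1·wrap1 + r2·wrap2 + 2·C·cosβ = 12·3.2923 + 5·2.9909 + 2·92.7362 = 239.9342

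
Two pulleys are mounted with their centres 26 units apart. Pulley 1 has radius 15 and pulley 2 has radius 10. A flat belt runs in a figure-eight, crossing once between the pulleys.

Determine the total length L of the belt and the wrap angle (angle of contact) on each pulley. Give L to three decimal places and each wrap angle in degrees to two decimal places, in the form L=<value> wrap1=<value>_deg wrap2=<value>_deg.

crossed belt: β = asin((r1+r2)/C) = asin(25/26) = 74.0576°
wrap1 = wrap2 = π + 2β = 328.1153°
tangent length = C·cosβ = 7.1414
L = (r1+r2)·wrap + 2·C·cosβ = 25·5.7267 + 2·7.1414 = 157.4501

L=157.450 wrap1=328.12_deg wrap2=328.12_deg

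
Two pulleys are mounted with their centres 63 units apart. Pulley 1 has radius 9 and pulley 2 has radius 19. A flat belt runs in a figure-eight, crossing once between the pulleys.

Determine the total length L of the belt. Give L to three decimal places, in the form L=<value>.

crossed belt: β = asin((r1+r2)/C) = asin(28/63) = 26.3878°
wrap1 = wrap2 = π + 2β = 232.7756°
tangent length = C·cosβ = 56.4358
L = (r1+r2)·wrap + 2·C·cosβ = 28·4.0627 + 2·56.4358 = 226.6272

L=226.627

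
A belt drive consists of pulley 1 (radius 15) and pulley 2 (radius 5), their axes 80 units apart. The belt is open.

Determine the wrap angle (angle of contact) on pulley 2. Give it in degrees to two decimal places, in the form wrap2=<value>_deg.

wrap2=165.64_deg

open belt: β = asin((r2−r1)/C) = asin(-10/80) = -7.1808°
wrap1 = π − 2β = 194.3615°
wrap2 = π + 2β = 165.6385°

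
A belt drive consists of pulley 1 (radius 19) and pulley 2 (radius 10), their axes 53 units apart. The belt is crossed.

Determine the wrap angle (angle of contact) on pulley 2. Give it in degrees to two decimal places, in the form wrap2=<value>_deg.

wrap2=246.35_deg

crossed belt: β = asin((r1+r2)/C) = asin(29/53) = 33.1731°
wrap1 = wrap2 = π + 2β = 246.3461°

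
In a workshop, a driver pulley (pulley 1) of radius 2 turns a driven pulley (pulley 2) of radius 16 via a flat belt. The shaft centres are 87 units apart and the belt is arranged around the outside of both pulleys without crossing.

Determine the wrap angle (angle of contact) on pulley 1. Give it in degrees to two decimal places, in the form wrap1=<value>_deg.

wrap1=161.48_deg

open belt: β = asin((r2−r1)/C) = asin(14/87) = 9.2603°
wrap1 = π − 2β = 161.4795°
wrap2 = π + 2β = 198.5205°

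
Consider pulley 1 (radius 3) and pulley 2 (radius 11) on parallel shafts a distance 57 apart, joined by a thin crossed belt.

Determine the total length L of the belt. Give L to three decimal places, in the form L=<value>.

crossed belt: β = asin((r1+r2)/C) = asin(14/57) = 14.2181°
wrap1 = wrap2 = π + 2β = 208.4362°
tangent length = C·cosβ = 55.2540
L = (r1+r2)·wrap + 2·C·cosβ = 14·3.6379 + 2·55.2540 = 161.4385

L=161.439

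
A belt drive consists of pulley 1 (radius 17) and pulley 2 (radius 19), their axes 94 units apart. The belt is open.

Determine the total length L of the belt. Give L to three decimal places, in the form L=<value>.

L=301.140

open belt: β = asin((r2−r1)/C) = asin(2/94) = 1.2192°
wrap1 = π − 2β = 177.5617°
wrap2 = π + 2β = 182.4383°
tangent length = C·cosβ = 93.9787
L = r1·wrap1 + r2·wrap2 + 2·C·cosβ = 17·3.0990 + 19·3.1841 + 2·93.9787 = 301.1399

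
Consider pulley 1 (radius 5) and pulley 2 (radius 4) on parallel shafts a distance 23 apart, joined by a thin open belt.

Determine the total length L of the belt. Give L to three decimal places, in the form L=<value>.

L=74.318

open belt: β = asin((r2−r1)/C) = asin(-1/23) = -2.4919°
wrap1 = π − 2β = 184.9838°
wrap2 = π + 2β = 175.0162°
tangent length = C·cosβ = 22.9783
L = r1·wrap1 + r2·wrap2 + 2·C·cosβ = 5·3.2286 + 4·3.0546 + 2·22.9783 = 74.3178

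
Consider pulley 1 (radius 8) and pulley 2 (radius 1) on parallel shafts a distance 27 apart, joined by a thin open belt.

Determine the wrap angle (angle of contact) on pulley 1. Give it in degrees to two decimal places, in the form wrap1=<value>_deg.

wrap1=210.05_deg

open belt: β = asin((r2−r1)/C) = asin(-7/27) = -15.0261°
wrap1 = π − 2β = 210.0522°
wrap2 = π + 2β = 149.9478°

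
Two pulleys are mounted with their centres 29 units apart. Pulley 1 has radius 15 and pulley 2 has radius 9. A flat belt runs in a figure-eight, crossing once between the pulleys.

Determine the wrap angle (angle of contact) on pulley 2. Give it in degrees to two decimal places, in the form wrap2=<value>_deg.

crossed belt: β = asin((r1+r2)/C) = asin(24/29) = 55.8516°
wrap1 = wrap2 = π + 2β = 291.7032°

wrap2=291.70_deg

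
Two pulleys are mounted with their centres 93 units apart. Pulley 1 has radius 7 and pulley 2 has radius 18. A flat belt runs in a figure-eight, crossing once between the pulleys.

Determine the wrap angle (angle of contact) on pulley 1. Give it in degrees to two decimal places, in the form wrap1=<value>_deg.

crossed belt: β = asin((r1+r2)/C) = asin(25/93) = 15.5939°
wrap1 = wrap2 = π + 2β = 211.1878°

wrap1=211.19_deg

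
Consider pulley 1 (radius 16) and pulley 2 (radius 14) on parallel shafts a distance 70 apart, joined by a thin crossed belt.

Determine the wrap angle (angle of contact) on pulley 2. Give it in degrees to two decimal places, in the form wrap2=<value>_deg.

crossed belt: β = asin((r1+r2)/C) = asin(30/70) = 25.3769°
wrap1 = wrap2 = π + 2β = 230.7539°

wrap2=230.75_deg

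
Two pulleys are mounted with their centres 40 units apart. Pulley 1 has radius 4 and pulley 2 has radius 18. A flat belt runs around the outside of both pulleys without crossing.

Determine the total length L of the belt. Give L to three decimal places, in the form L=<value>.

open belt: β = asin((r2−r1)/C) = asin(14/40) = 20.4873°
wrap1 = π − 2β = 139.0254°
wrap2 = π + 2β = 220.9746°
tangent length = C·cosβ = 37.4700
L = r1·wrap1 + r2·wrap2 + 2·C·cosβ = 4·2.4265 + 18·3.8567 + 2·37.4700 = 154.0670

L=154.067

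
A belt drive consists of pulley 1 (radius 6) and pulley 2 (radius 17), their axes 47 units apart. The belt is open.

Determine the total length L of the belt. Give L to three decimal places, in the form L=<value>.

open belt: β = asin((r2−r1)/C) = asin(11/47) = 13.5352°
wrap1 = π − 2β = 152.9296°
wrap2 = π + 2β = 207.0704°
tangent length = C·cosβ = 45.6946
L = r1·wrap1 + r2·wrap2 + 2·C·cosβ = 6·2.6691 + 17·3.6141 + 2·45.6946 = 168.8430

L=168.843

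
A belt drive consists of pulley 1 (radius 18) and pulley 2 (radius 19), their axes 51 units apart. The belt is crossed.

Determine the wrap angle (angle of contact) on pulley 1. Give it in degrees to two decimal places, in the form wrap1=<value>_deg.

wrap1=273.02_deg

crossed belt: β = asin((r1+r2)/C) = asin(37/51) = 46.5096°
wrap1 = wrap2 = π + 2β = 273.0193°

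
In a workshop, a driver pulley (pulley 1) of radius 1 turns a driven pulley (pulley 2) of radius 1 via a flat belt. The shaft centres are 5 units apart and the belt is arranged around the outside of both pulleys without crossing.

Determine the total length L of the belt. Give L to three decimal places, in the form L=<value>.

open belt: β = asin((r2−r1)/C) = asin(0/5) = 0.0000°
wrap1 = π − 2β = 180.0000°
wrap2 = π + 2β = 180.0000°
tangent length = C·cosβ = 5.0000
L = r1·wrap1 + r2·wrap2 + 2·C·cosβ = 1·3.1416 + 1·3.1416 + 2·5.0000 = 16.2832

L=16.283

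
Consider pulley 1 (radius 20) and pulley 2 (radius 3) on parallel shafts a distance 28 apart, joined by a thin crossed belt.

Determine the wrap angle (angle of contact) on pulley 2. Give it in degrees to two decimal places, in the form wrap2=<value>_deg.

wrap2=290.46_deg

crossed belt: β = asin((r1+r2)/C) = asin(23/28) = 55.2281°
wrap1 = wrap2 = π + 2β = 290.4561°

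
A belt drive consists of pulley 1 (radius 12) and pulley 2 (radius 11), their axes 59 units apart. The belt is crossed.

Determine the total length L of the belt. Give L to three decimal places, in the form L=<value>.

L=199.342

crossed belt: β = asin((r1+r2)/C) = asin(23/59) = 22.9440°
wrap1 = wrap2 = π + 2β = 225.8879°
tangent length = C·cosβ = 54.3323
L = (r1+r2)·wrap + 2·C·cosβ = 23·3.9425 + 2·54.3323 = 199.3418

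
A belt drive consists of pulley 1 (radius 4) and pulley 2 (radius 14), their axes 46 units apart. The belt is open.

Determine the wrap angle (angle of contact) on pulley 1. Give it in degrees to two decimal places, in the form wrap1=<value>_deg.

open belt: β = asin((r2−r1)/C) = asin(10/46) = 12.5559°
wrap1 = π − 2β = 154.8883°
wrap2 = π + 2β = 205.1117°

wrap1=154.89_deg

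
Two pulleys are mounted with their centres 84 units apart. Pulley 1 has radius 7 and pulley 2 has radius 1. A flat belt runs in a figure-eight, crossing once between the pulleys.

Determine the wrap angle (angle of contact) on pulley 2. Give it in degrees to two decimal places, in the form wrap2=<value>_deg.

crossed belt: β = asin((r1+r2)/C) = asin(8/84) = 5.4650°
wrap1 = wrap2 = π + 2β = 190.9300°

wrap2=190.93_deg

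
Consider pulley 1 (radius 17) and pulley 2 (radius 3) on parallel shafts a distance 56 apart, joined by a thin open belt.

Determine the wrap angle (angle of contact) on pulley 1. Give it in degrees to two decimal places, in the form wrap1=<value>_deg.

open belt: β = asin((r2−r1)/C) = asin(-14/56) = -14.4775°
wrap1 = π − 2β = 208.9550°
wrap2 = π + 2β = 151.0450°

wrap1=208.96_deg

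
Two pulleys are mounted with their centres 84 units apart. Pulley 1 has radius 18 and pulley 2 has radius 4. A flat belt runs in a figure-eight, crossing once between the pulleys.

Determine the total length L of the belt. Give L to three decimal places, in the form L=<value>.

L=242.911

crossed belt: β = asin((r1+r2)/C) = asin(22/84) = 15.1831°
wrap1 = wrap2 = π + 2β = 210.3662°
tangent length = C·cosβ = 81.0679
L = (r1+r2)·wrap + 2·C·cosβ = 22·3.6716 + 2·81.0679 = 242.9106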